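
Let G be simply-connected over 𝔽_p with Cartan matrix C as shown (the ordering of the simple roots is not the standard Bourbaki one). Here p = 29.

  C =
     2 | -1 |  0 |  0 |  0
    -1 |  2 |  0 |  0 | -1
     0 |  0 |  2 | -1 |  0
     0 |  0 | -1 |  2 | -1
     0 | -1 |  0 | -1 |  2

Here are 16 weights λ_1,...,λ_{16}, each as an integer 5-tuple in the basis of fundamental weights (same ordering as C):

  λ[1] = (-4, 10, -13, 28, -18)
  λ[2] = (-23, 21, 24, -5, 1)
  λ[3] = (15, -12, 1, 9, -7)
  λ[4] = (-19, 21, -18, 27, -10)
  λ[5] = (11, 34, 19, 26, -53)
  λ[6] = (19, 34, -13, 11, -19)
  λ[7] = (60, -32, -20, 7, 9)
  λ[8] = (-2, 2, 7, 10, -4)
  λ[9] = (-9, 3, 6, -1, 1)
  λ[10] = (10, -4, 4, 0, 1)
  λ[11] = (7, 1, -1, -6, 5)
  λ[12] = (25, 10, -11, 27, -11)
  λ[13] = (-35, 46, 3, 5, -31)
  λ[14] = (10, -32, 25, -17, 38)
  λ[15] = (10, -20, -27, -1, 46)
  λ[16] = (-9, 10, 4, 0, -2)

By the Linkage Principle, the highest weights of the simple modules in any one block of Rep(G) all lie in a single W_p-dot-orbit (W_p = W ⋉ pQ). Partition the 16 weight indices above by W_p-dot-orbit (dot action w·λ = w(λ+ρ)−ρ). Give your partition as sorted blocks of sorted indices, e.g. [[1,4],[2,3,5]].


Cartan matrix: type A_5 (|W|=720); un-permuting the 5 rows.

Folding the 16 weights λ_j+ρ into Ā_29 (reps in the given 5-coord order):

    λ_1+ρ ↦ (6, 3, 12, 0, 8)
    λ_2+ρ ↦ (4, 2, 5, 2, 0)
    λ_3+ρ ↦ (1, 5, 5, 2, 4)
    λ_4+ρ ↦ (1, 5, 5, 2, 4)
    λ_5+ρ ↦ (1, 5, 5, 2, 4)
    λ_6+ρ ↦ (6, 3, 12, 0, 8)
    λ_7+ρ ↦ (0, 1, 8, 8, 2)
    λ_8+ρ ↦ (0, 1, 8, 8, 2)
    λ_9+ρ ↦ (4, 2, 5, 2, 0)
    λ_10+ρ ↦ (8, 2, 5, 0, 1)
    λ_11+ρ ↦ (8, 2, 5, 0, 1)
    λ_12+ρ ↦ (0, 1, 8, 8, 2)
    λ_13+ρ ↦ (1, 5, 5, 2, 4)
    λ_14+ρ ↦ (0, 3, 8, 2, 6)
    λ_15+ρ ↦ (0, 1, 8, 8, 2)
    λ_16+ρ ↦ (8, 2, 5, 0, 1)

These 16 weights hit 6 W_29-dot-orbits; sizes (2, 2, 4, 4, 3, 1):

[[1, 6], [2, 9], [3, 4, 5, 13], [7, 8, 12, 15], [10, 11, 16], [14]]


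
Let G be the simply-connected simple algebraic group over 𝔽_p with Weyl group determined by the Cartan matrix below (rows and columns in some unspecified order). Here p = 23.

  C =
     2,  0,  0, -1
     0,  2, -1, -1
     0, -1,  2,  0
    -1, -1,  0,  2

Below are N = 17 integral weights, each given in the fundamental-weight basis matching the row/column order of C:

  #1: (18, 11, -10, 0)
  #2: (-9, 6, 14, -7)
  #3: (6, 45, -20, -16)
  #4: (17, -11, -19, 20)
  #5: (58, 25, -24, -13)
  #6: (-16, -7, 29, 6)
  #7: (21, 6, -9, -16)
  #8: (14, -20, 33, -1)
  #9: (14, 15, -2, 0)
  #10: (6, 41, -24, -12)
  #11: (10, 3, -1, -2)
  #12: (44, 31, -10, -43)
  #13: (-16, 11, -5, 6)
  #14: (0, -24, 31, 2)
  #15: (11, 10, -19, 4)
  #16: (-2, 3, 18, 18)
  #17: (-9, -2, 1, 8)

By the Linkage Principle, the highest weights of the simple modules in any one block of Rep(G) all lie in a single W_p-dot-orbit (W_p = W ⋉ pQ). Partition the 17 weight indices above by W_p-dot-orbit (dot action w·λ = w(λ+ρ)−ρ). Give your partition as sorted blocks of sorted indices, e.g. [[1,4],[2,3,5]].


C ↔ A_4 under row/col permutation; |W(A_4)| = 120.

W_23-reps of the 17 weights in Ā_23 (same 4-coord order as C):

  λ_1+ρ ↦ (10, 3, 0, 1);  λ_2+ρ ↦ (6, 7, 8, 1);  λ_3+ρ ↦ (7, 0, 4, 8);  λ_4+ρ ↦ (5, 5, 6, 2);  λ_5+ρ ↦ (10, 3, 0, 1);  λ_6+ρ ↦ (6, 7, 8, 1);  λ_7+ρ ↦ (6, 7, 8, 1);  λ_8+ρ ↦ (7, 0, 4, 8);  λ_9+ρ ↦ (6, 7, 8, 1);  λ_10+ρ ↦ (7, 0, 4, 8);  λ_11+ρ ↦ (10, 3, 0, 1);  λ_12+ρ ↦ (10, 3, 0, 1);  λ_13+ρ ↦ (7, 0, 4, 8);  λ_14+ρ ↦ (10, 3, 0, 1);  λ_15+ρ ↦ (5, 5, 6, 2);  λ_16+ρ ↦ (18, 4, 0, 0);  λ_17+ρ ↦ (8, 1, 1, 0)

Grouping the 17 weights by Ā_23-representative: 6 linkage classes.

[[1, 5, 11, 12, 14], [2, 6, 7, 9], [3, 8, 10, 13], [4, 15], [16], [17]]


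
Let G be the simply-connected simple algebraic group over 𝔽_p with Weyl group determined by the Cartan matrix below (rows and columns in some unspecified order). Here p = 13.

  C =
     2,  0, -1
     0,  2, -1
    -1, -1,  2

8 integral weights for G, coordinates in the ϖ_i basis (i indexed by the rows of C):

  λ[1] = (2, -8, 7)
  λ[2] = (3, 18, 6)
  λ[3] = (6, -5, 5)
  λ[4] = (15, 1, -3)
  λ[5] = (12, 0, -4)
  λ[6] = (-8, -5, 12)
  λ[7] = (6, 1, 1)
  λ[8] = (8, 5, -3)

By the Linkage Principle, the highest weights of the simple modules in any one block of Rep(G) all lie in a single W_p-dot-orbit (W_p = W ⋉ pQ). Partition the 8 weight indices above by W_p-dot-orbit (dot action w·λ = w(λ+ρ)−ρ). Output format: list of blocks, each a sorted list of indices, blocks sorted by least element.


Root system A_3: the 3×3 matrix C matches after relabeling.

λ_j+ρ reflected into Ā_13 (⟨·,θ^∨⟩≤13); 3-tuples as given:

  λ_1+ρ ↦ (3, 7, 1) · λ_2+ρ ↦ (7, 4, 2) · λ_3+ρ ↦ (7, 4, 2) · λ_4+ρ ↦ (10, 2, 1) · λ_5+ρ ↦ (10, 2, 1) · λ_6+ρ ↦ (7, 4, 2) · λ_7+ρ ↦ (7, 2, 2) · λ_8+ρ ↦ (7, 4, 2)

The 8 indices split into 4 linkage classes (same alcove rep ⇔ same W_13-dot-orbit):

[[1], [2, 3, 6, 8], [4, 5], [7]]


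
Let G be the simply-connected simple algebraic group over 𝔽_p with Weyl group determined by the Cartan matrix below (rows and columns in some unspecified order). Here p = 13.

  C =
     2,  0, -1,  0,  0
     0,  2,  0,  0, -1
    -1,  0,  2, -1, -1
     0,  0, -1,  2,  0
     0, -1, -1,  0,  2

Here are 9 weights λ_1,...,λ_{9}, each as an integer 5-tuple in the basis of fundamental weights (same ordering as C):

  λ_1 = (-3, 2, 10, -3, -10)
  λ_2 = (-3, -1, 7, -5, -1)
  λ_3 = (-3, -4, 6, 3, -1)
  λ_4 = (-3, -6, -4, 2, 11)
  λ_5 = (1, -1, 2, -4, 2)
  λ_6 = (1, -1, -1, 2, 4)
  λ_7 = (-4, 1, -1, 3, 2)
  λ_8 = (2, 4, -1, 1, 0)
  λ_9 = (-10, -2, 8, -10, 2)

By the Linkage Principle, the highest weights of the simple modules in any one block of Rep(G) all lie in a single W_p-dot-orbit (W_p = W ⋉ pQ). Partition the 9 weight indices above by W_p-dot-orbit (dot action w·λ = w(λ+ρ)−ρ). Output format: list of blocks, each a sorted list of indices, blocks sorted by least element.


Type D_5, rank 5, |W|=1920; reorder rows/cols to standard.

λ_j+ρ reflected into Ā_13 (⟨·,θ^∨⟩≤13); 5-tuples as given:

  1: (0, 6, 2, 0, 1);  2: (2, 0, 2, 4, 0);  3: (2, 0, 2, 4, 0);  4: (3, 5, 0, 2, 1);  5: (2, 0, 0, 3, 3);  6: (2, 0, 0, 3, 3);  7: (0, 2, 3, 1, 0);  8: (3, 5, 0, 2, 1);  9: (0, 6, 2, 0, 1)

These 9 weights hit 5 W_13-dot-orbits; sizes (2, 2, 2, 2, 1):

[[1, 9], [2, 3], [4, 8], [5, 6], [7]]


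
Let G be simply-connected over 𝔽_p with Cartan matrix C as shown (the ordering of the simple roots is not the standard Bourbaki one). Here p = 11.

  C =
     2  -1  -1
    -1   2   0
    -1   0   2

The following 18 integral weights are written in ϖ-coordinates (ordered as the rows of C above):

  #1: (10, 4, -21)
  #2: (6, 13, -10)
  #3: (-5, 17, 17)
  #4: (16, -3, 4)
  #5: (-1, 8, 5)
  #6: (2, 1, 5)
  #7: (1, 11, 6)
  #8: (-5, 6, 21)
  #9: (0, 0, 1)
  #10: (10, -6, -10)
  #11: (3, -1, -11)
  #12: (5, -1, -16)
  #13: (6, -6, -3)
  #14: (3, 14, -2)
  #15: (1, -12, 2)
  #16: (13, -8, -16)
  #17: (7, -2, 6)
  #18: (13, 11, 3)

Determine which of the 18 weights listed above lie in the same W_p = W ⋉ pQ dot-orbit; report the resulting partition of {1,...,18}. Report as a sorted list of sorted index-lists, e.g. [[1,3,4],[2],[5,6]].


C ↔ A_3 under row/col permutation; |W(A_3)| = 24.

Ā_11 reps of the 18 weights (A_3, coords as presented):

  λ_1+ρ ↦ (0, 5, 2) · λ_2+ρ ↦ (1, 1, 2) · λ_3+ρ ↦ (4, 3, 3) · λ_4+ρ ↦ (0, 5, 2) · λ_5+ρ ↦ (0, 5, 2) · λ_6+ρ ↦ (3, 2, 6) · λ_7+ρ ↦ (1, 1, 2) · λ_8+ρ ↦ (4, 4, 3) · λ_9+ρ ↦ (1, 1, 2) · λ_10+ρ ↦ (3, 2, 6) · λ_11+ρ ↦ (0, 6, 4) · λ_12+ρ ↦ (0, 5, 2) · λ_13+ρ ↦ (0, 5, 2) · λ_14+ρ ↦ (4, 3, 3) · λ_15+ρ ↦ (3, 2, 6) · λ_16+ρ ↦ (4, 3, 3) · λ_17+ρ ↦ (4, 3, 3) · λ_18+ρ ↦ (4, 3, 3)

These 18 weights hit 6 W_11-dot-orbits; sizes (5, 3, 5, 3, 1, 1):

[[1, 4, 5, 12, 13], [2, 7, 9], [3, 14, 16, 17, 18], [6, 10, 15], [8], [11]]


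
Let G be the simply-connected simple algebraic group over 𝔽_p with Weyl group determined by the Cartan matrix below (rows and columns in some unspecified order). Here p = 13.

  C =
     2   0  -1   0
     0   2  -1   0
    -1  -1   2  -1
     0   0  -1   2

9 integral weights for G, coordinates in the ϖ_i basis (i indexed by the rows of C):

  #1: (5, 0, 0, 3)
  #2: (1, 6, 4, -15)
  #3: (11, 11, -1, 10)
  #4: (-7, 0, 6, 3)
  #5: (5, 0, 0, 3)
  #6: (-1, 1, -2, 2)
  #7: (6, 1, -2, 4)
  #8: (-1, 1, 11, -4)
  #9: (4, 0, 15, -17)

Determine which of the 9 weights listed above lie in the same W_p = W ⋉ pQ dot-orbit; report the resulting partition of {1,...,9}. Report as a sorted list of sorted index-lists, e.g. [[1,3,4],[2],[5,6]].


Root system D_4: the 4×4 matrix C matches after relabeling.

Folding the 9 weights λ_j+ρ into Ā_13 (reps in the given 4-coord order):

  1: (6, 1, 1, 4) · 2: (6, 1, 1, 4) · 3: (1, 1, 0, 2) · 4: (6, 1, 1, 4) · 5: (6, 1, 1, 4) · 6: (1, 1, 0, 2) · 7: (6, 1, 1, 4) · 8: (1, 1, 0, 2) · 9: (1, 5, 0, 4)

These 9 weights hit 3 W_13-dot-orbits; sizes (5, 3, 1):

[[1, 2, 4, 5, 7], [3, 6, 8], [9]]


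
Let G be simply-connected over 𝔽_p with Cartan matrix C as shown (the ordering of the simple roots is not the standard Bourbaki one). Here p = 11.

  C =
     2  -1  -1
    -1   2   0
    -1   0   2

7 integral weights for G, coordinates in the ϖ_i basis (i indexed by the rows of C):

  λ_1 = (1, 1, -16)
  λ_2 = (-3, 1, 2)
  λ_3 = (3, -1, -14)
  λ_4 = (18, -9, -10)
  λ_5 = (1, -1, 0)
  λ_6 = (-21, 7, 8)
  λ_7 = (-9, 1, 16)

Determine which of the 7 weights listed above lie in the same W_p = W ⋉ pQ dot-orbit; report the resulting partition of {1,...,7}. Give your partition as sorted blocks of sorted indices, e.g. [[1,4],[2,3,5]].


Cartan matrix: type A_3 (|W|=24); un-permuting the 3 rows.

Folding the 7 weights λ_j+ρ into Ā_11 (reps in the given 3-coord order):

    λ_1 → (0, 7, 2)
    λ_2 → (2, 0, 1)
    λ_3 → (0, 7, 2)
    λ_4 → (2, 0, 1)
    λ_5 → (2, 0, 1)
    λ_6 → (2, 0, 1)
    λ_7 → (2, 0, 3)

3 distinct reps among the 7 weights ⇒ 3 W_11-linkage classes:

[[1, 3], [2, 4, 5, 6], [7]]


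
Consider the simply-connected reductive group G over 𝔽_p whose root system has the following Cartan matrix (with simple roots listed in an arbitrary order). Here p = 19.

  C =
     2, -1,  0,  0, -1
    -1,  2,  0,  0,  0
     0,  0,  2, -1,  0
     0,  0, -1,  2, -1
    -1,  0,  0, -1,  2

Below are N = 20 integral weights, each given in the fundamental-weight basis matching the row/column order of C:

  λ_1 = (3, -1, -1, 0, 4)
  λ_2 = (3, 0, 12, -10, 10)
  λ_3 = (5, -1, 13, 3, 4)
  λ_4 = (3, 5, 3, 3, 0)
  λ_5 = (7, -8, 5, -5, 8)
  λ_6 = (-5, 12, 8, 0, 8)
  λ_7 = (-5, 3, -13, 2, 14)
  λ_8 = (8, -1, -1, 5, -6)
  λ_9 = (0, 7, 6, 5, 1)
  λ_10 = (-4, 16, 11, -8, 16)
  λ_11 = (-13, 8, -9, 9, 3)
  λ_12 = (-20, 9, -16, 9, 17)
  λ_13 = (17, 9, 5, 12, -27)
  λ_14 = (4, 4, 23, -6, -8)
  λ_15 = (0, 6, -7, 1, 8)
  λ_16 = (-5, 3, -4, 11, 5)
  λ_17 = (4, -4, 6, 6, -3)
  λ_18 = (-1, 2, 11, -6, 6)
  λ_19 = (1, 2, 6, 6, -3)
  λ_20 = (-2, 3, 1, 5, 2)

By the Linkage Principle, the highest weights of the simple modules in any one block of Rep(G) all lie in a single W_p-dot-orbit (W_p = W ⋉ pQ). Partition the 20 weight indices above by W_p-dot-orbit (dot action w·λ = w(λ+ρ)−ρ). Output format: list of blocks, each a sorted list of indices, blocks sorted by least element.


Type A_5, rank 5, |W|=720; reorder rows/cols to standard.

Ā_19 reps of the 20 weights (A_5, coords as presented):

  λ_1+ρ ↦ (4, 0, 0, 1, 5);  λ_2+ρ ↦ (4, 0, 3, 9, 2);  λ_3+ρ ↦ (4, 6, 4, 4, 1);  λ_4+ρ ↦ (4, 6, 4, 4, 1);  λ_5+ρ ↦ (1, 7, 2, 4, 5);  λ_6+ρ ↦ (4, 0, 0, 1, 5);  λ_7+ρ ↦ (4, 0, 3, 9, 2);  λ_8+ρ ↦ (4, 0, 0, 1, 5);  λ_9+ρ ↦ (1, 3, 2, 6, 2);  λ_10+ρ ↦ (0, 3, 7, 5, 2);  λ_11+ρ ↦ (1, 3, 2, 6, 2);  λ_12+ρ ↦ (4, 0, 0, 1, 5);  λ_13+ρ ↦ (1, 7, 2, 4, 5);  λ_14+ρ ↦ (0, 3, 7, 5, 2);  λ_15+ρ ↦ (1, 7, 2, 4, 5);  λ_16+ρ ↦ (4, 0, 3, 9, 2);  λ_17+ρ ↦ (0, 3, 7, 5, 2);  λ_18+ρ ↦ (0, 3, 7, 5, 2);  λ_19+ρ ↦ (0, 3, 7, 5, 2);  λ_20+ρ ↦ (1, 3, 2, 6, 2)

Linkage partition of the 20 weights (6 classes, p=19):

[[1, 6, 8, 12], [2, 7, 16], [3, 4], [5, 13, 15], [9, 11, 20], [10, 14, 17, 18, 19]]


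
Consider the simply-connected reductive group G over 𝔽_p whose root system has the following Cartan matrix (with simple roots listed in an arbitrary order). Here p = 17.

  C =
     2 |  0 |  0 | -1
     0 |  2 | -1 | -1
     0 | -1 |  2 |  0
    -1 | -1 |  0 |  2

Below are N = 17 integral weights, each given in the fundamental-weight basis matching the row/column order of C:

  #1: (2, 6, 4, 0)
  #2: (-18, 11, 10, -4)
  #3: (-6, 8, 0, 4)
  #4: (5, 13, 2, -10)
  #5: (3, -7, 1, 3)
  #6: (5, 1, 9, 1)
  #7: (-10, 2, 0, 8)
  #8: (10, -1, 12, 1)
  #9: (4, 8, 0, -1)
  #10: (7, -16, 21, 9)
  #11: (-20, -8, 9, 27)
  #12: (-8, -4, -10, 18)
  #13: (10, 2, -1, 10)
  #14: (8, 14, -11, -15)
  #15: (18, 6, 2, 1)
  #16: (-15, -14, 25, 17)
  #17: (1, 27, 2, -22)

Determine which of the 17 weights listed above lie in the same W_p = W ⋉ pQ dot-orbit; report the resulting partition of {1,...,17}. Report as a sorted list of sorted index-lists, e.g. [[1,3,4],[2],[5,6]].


Type A_4, rank 4, |W|=120; reorder rows/cols to standard.

Folding the 17 weights λ_j+ρ into Ā_17 (reps in the given 4-coord order):

  1: (3, 7, 5, 1) · 2: (3, 5, 3, 6) · 3: (5, 9, 1, 0) · 4: (3, 5, 3, 6) · 5: (2, 0, 4, 2) · 6: (3, 2, 7, 2) · 7: (9, 3, 1, 0) · 8: (2, 0, 4, 2) · 9: (5, 9, 1, 0) · 10: (5, 9, 1, 0) · 11: (3, 2, 7, 2) · 12: (5, 9, 1, 0) · 13: (3, 5, 3, 6) · 14: (5, 9, 1, 0) · 15: (3, 2, 7, 2) · 16: (9, 3, 1, 0) · 17: (3, 2, 7, 2)

6 distinct reps among the 17 weights ⇒ 6 W_17-linkage classes:

[[1], [2, 4, 13], [3, 9, 10, 12, 14], [5, 8], [6, 11, 15, 17], [7, 16]]


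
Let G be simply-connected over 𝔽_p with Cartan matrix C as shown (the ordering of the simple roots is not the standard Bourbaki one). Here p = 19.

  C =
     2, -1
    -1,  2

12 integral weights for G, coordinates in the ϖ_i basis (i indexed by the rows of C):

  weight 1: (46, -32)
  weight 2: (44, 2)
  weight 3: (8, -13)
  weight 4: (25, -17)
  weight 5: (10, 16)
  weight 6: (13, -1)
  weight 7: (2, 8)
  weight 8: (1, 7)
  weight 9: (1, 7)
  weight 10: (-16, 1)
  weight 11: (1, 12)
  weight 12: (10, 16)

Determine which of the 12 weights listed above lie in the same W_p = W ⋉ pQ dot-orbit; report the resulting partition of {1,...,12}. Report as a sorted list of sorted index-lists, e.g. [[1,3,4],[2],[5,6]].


Cartan matrix: type A_2 (|W|=6); un-permuting the 2 rows.

Each λ_j+ρ reduced to Ā_19; 2-tuples below use C's row order:

    λ_1+ρ ↦ (3, 9)
    λ_2+ρ ↦ (3, 9)
    λ_3+ρ ↦ (3, 9)
    λ_4+ρ ↦ (3, 9)
    λ_5+ρ ↦ (2, 8)
    λ_6+ρ ↦ (14, 0)
    λ_7+ρ ↦ (3, 9)
    λ_8+ρ ↦ (2, 8)
    λ_9+ρ ↦ (2, 8)
    λ_10+ρ ↦ (2, 13)
    λ_11+ρ ↦ (2, 13)
    λ_12+ρ ↦ (2, 8)

Partition of {1..12} into 4 W_19-dot-orbits:

[[1, 2, 3, 4, 7], [5, 8, 9, 12], [6], [10, 11]]


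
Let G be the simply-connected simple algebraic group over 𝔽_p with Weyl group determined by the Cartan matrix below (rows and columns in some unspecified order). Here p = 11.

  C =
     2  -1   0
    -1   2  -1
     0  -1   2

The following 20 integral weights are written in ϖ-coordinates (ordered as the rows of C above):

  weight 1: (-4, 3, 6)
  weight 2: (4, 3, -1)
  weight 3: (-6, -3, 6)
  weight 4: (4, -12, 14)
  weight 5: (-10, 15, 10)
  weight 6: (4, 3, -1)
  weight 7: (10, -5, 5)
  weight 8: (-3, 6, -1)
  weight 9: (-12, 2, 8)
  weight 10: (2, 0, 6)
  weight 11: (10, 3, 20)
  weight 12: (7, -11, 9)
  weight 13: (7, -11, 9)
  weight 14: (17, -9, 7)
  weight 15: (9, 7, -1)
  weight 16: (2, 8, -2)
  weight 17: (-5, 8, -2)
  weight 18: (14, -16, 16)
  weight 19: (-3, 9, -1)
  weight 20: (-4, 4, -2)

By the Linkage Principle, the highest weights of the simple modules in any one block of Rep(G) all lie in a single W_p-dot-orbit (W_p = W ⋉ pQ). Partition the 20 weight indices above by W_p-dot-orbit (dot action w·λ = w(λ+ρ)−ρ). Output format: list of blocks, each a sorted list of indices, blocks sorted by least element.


Cartan matrix: type A_3 (|W|=24); un-permuting the 3 rows.

λ_j+ρ reflected into Ā_11 (⟨·,θ^∨⟩≤11); 3-tuples as given:

  1: (3, 1, 7);  2: (5, 4, 0);  3: (2, 5, 0);  4: (2, 5, 0);  5: (2, 5, 0);  6: (5, 4, 0);  7: (5, 4, 0);  8: (2, 5, 0);  9: (2, 8, 0);  10: (3, 1, 7);  11: (3, 1, 7);  12: (2, 8, 0);  13: (2, 8, 0);  14: (3, 1, 7);  15: (3, 1, 7);  16: (2, 8, 0);  17: (4, 4, 1);  18: (2, 5, 0);  19: (2, 8, 0);  20: (3, 1, 1)

6 distinct reps among the 20 weights ⇒ 6 W_11-linkage classes:

[[1, 10, 11, 14, 15], [2, 6, 7], [3, 4, 5, 8, 18], [9, 12, 13, 16, 19], [17], [20]]


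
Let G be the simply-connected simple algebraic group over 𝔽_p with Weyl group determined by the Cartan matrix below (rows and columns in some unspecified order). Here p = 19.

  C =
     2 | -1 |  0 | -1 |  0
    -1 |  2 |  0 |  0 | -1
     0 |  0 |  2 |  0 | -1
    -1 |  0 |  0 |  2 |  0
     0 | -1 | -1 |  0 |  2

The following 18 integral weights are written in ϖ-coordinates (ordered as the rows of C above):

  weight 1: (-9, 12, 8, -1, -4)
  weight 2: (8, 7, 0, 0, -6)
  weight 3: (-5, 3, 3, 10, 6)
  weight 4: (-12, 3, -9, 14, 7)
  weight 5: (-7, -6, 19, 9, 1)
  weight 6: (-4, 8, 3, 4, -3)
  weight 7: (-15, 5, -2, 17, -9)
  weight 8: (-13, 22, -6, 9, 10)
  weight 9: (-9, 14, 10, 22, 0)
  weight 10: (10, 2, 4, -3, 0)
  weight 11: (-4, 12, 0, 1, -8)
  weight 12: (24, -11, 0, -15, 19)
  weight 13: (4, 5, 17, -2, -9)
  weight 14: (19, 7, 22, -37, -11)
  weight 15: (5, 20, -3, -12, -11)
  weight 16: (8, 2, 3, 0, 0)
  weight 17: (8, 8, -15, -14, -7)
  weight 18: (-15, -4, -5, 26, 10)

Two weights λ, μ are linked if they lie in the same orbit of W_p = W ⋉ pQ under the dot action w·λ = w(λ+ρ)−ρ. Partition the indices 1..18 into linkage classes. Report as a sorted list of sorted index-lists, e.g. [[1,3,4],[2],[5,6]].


Type A_5, rank 5, |W|=720; reorder rows/cols to standard.

λ_j+ρ reflected into Ā_19 (⟨·,θ^∨⟩≤19); 5-tuples as given:

  1: (0, 2, 6, 8, 3);  2: (9, 3, 4, 1, 1);  3: (4, 0, 1, 4, 7);  4: (4, 0, 1, 4, 7);  5: (1, 2, 8, 1, 6);  6: (3, 4, 2, 2, 2);  7: (1, 2, 8, 1, 6);  8: (3, 4, 2, 2, 2);  9: (4, 0, 1, 4, 7);  10: (9, 3, 4, 1, 1);  11: (2, 3, 6, 1, 1);  12: (1, 2, 8, 1, 6);  13: (1, 2, 8, 1, 6);  14: (1, 2, 8, 1, 6);  15: (3, 4, 2, 2, 2);  16: (9, 3, 4, 1, 1);  17: (9, 3, 4, 1, 1);  18: (3, 4, 2, 2, 2)

The 18 indices split into 6 linkage classes (same alcove rep ⇔ same W_19-dot-orbit):

[[1], [2, 10, 16, 17], [3, 4, 9], [5, 7, 12, 13, 14], [6, 8, 15, 18], [11]]


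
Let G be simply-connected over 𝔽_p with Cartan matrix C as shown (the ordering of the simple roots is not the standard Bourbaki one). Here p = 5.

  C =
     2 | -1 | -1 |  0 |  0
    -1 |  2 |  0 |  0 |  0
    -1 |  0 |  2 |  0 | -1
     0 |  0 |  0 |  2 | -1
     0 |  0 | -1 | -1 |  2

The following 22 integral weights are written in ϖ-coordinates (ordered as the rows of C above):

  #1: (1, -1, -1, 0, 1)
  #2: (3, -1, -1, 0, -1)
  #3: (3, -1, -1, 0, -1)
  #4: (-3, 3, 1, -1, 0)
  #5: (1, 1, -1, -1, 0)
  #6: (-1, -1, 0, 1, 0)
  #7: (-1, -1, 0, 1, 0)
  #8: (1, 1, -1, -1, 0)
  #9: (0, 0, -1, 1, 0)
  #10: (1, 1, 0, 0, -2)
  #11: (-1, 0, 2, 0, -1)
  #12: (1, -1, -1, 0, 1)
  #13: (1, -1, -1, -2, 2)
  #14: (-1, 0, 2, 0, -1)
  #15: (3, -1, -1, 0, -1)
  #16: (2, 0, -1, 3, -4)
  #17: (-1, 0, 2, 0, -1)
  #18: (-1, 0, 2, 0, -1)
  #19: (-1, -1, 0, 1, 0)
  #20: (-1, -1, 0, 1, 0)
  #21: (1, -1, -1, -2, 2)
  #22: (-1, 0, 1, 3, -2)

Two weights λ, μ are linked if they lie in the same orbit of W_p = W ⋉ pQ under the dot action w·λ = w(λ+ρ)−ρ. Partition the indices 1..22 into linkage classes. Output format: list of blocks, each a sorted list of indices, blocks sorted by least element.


A_5 Cartan matrix, 5 simple roots permuted; ρ=(1,1,1,1,1).

Ā_5 reps of the 22 weights (A_5, coords as presented):

    1: (2, 0, 0, 1, 2)
    2: (4, 0, 0, 1, 0)
    3: (4, 0, 0, 1, 0)
    4: (2, 2, 0, 0, 1)
    5: (2, 2, 0, 0, 1)
    6: (0, 0, 1, 2, 1)
    7: (0, 0, 1, 2, 1)
    8: (2, 2, 0, 0, 1)
    9: (1, 1, 0, 2, 1)
    10: (2, 2, 0, 0, 1)
    11: (0, 1, 3, 1, 0)
    12: (2, 0, 0, 1, 2)
    13: (2, 0, 0, 1, 2)
    14: (0, 1, 3, 1, 0)
    15: (4, 0, 0, 1, 0)
    16: (0, 1, 3, 1, 0)
    17: (0, 1, 3, 1, 0)
    18: (0, 1, 3, 1, 0)
    19: (0, 0, 1, 2, 1)
    20: (0, 0, 1, 2, 1)
    21: (2, 0, 0, 1, 2)
    22: (0, 0, 1, 2, 1)

Partition of {1..22} into 6 W_5-dot-orbits:

[[1, 12, 13, 21], [2, 3, 15], [4, 5, 8, 10], [6, 7, 19, 20, 22], [9], [11, 14, 16, 17, 18]]


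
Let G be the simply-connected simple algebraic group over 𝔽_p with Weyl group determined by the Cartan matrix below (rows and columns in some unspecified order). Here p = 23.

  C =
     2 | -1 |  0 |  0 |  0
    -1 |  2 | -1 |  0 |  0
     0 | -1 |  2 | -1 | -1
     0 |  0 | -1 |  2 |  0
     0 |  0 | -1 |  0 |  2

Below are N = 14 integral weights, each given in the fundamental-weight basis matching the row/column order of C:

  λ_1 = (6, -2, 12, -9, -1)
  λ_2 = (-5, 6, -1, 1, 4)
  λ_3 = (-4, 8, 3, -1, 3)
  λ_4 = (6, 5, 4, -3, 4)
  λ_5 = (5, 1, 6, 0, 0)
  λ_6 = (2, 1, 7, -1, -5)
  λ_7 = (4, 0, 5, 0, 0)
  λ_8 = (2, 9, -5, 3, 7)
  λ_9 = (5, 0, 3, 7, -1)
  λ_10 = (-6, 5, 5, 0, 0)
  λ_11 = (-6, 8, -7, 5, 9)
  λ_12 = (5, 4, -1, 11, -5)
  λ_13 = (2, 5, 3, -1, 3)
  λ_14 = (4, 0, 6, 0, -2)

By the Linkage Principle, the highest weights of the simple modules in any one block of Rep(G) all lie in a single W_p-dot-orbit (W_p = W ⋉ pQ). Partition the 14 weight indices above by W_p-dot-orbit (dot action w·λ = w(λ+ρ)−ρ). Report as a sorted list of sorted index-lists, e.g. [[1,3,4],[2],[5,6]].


Dynkin diagram of C (from the 8 off-diagonal −1 entries): D_5.

Ā_23 reps of the 14 weights (D_5, coords as presented):

  1: (6, 0, 4, 8, 0) · 2: (4, 3, 0, 2, 5) · 3: (3, 2, 4, 0, 4) · 4: (4, 3, 0, 2, 5) · 5: (5, 1, 6, 1, 1) · 6: (3, 2, 4, 0, 4) · 7: (5, 1, 6, 1, 1) · 8: (3, 2, 4, 0, 4) · 9: (6, 0, 4, 8, 0) · 10: (5, 1, 6, 1, 1) · 11: (3, 2, 4, 0, 4) · 12: (6, 0, 4, 8, 0) · 13: (3, 2, 4, 0, 4) · 14: (5, 1, 6, 1, 1)

4 distinct reps among the 14 weights ⇒ 4 W_23-linkage classes:

[[1, 9, 12], [2, 4], [3, 6, 8, 11, 13], [5, 7, 10, 14]]


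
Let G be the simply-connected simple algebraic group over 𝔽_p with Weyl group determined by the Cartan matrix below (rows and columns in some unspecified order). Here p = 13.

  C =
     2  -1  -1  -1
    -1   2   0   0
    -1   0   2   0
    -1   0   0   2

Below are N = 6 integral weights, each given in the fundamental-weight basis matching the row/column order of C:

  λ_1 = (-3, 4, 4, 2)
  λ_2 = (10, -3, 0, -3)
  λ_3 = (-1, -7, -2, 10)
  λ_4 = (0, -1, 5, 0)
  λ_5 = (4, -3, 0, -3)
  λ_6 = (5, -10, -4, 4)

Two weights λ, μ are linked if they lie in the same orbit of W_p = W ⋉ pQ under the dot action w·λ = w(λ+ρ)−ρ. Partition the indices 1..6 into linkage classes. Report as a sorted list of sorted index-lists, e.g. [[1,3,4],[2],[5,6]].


Root system D_4: the 4×4 matrix C matches after relabeling.

Each λ_j+ρ reduced to Ā_13; 4-tuples below use C's row order:

  λ_1+ρ ↦ (2, 3, 3, 1);  λ_2+ρ ↦ (1, 2, 1, 2);  λ_3+ρ ↦ (0, 1, 6, 4);  λ_4+ρ ↦ (1, 0, 6, 1);  λ_5+ρ ↦ (1, 2, 1, 2);  λ_6+ρ ↦ (2, 3, 3, 1)

These 6 weights hit 4 W_13-dot-orbits; sizes (2, 2, 1, 1):

[[1, 6], [2, 5], [3], [4]]


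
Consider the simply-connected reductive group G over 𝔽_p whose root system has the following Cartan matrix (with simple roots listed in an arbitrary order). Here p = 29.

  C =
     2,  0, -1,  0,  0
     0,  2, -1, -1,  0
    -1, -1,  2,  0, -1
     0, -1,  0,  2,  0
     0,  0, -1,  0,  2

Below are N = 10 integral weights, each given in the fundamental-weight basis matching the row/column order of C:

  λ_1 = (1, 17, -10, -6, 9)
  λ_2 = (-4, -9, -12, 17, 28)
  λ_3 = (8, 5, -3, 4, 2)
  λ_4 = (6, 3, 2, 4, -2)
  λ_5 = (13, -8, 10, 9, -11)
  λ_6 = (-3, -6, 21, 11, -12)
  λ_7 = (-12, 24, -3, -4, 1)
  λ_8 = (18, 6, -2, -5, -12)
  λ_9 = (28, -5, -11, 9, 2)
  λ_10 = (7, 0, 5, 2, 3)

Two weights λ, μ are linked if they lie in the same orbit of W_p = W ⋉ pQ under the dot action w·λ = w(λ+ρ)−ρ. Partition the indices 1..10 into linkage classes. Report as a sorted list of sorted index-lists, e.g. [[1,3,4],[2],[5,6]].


Dynkin diagram of C (from the 8 off-diagonal −1 entries): D_5.

Each λ_j+ρ reduced to Ā_29; 5-tuples below use C's row order:

  1: (7, 4, 2, 5, 1)
  2: (8, 1, 6, 3, 4)
  3: (7, 4, 2, 5, 1)
  4: (7, 4, 2, 5, 1)
  5: (8, 1, 6, 3, 4)
  6: (2, 4, 0, 3, 11)
  7: (2, 4, 0, 3, 11)
  8: (7, 4, 2, 5, 1)
  9: (8, 1, 6, 3, 4)
  10: (8, 1, 6, 3, 4)

Partition of {1..10} into 3 W_29-dot-orbits:

[[1, 3, 4, 8], [2, 5, 9, 10], [6, 7]]


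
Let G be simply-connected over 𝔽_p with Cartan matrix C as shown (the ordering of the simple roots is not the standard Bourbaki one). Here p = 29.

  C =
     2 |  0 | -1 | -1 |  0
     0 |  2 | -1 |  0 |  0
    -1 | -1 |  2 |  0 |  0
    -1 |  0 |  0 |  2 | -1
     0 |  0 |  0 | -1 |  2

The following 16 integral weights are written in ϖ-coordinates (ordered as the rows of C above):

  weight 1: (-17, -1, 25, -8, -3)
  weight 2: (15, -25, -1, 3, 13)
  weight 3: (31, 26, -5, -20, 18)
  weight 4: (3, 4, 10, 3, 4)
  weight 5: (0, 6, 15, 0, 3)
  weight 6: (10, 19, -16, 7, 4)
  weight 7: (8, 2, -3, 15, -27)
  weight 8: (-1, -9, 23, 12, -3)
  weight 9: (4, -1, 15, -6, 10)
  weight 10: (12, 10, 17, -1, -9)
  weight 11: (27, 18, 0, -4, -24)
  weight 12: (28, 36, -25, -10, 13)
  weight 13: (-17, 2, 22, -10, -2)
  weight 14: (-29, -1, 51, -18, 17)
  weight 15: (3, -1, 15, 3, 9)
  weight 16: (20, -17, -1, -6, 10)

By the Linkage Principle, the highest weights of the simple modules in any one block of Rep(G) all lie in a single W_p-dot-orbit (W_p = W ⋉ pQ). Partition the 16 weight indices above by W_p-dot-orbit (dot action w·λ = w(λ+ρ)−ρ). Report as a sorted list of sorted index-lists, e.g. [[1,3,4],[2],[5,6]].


A_5 Cartan matrix, 5 simple roots permuted; ρ=(1,1,1,1,1).

W_29-reps of the 16 weights in Ā_29 (same 5-coord order as C):

  λ_1 → (2, 0, 1, 7, 16);  λ_2 → (4, 5, 11, 4, 5);  λ_3 → (2, 0, 1, 7, 16);  λ_4 → (4, 5, 11, 4, 5);  λ_5 → (1, 7, 16, 1, 4);  λ_6 → (4, 5, 11, 4, 5);  λ_7 → (2, 0, 1, 7, 16);  λ_8 → (0, 0, 16, 5, 6);  λ_9 → (0, 0, 16, 5, 6);  λ_10 → (0, 0, 16, 5, 6);  λ_11 → (2, 0, 1, 7, 16);  λ_12 → (4, 5, 11, 4, 5);  λ_13 → (2, 0, 1, 7, 16);  λ_14 → (1, 7, 16, 1, 4);  λ_15 → (4, 5, 11, 4, 5);  λ_16 → (0, 0, 16, 5, 6)

4 distinct reps among the 16 weights ⇒ 4 W_29-linkage classes:

[[1, 3, 7, 11, 13], [2, 4, 6, 12, 15], [5, 14], [8, 9, 10, 16]]


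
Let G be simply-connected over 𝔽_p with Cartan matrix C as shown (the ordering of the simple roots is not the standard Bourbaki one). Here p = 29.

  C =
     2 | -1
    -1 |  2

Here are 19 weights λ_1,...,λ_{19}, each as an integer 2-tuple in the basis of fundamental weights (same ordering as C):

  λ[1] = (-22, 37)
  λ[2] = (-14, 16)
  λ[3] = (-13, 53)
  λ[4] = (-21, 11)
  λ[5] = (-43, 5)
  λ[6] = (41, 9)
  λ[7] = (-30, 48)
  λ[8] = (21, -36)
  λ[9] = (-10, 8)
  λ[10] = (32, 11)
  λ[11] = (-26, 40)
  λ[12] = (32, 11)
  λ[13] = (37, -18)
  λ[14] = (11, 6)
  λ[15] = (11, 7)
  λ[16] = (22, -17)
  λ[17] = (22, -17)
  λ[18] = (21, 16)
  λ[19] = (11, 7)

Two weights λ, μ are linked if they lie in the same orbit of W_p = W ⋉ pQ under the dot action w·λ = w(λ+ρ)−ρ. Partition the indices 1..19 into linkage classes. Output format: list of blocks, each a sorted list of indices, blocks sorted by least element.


Dynkin diagram of C (from the 2 off-diagonal −1 entries): A_2.

λ_j+ρ reflected into Ā_29 (⟨·,θ^∨⟩≤29); 2-tuples as given:

    1: (12, 8)
    2: (13, 4)
    3: (13, 4)
    4: (12, 8)
    5: (7, 16)
    6: (6, 13)
    7: (9, 0)
    8: (7, 16)
    9: (9, 0)
    10: (13, 4)
    11: (13, 4)
    12: (13, 4)
    13: (12, 8)
    14: (12, 7)
    15: (12, 8)
    16: (7, 16)
    17: (7, 16)
    18: (12, 7)
    19: (12, 8)

6 distinct reps among the 19 weights ⇒ 6 W_29-linkage classes:

[[1, 4, 13, 15, 19], [2, 3, 10, 11, 12], [5, 8, 16, 17], [6], [7, 9], [14, 18]]


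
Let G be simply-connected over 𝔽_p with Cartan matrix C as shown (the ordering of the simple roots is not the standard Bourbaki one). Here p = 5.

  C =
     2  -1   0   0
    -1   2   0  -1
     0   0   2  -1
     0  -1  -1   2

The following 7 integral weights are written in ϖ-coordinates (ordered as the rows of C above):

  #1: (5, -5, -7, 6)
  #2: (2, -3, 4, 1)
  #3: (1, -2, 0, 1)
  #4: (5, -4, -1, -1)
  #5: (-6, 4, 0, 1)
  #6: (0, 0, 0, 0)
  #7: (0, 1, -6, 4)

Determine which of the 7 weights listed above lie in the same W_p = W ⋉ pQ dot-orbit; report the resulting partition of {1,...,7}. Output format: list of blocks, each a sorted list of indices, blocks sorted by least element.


C ↔ A_4 under row/col permutation; |W(A_4)| = 120.

Each λ_j+ρ reduced to Ā_5; 4-tuples below use C's row order:

    1: (1, 1, 1, 1)
    2: (2, 0, 2, 0)
    3: (1, 1, 1, 1)
    4: (2, 0, 2, 0)
    5: (2, 0, 2, 0)
    6: (1, 1, 1, 1)
    7: (2, 0, 2, 0)

Partition of {1..7} into 2 W_5-dot-orbits:

[[1, 3, 6], [2, 4, 5, 7]]


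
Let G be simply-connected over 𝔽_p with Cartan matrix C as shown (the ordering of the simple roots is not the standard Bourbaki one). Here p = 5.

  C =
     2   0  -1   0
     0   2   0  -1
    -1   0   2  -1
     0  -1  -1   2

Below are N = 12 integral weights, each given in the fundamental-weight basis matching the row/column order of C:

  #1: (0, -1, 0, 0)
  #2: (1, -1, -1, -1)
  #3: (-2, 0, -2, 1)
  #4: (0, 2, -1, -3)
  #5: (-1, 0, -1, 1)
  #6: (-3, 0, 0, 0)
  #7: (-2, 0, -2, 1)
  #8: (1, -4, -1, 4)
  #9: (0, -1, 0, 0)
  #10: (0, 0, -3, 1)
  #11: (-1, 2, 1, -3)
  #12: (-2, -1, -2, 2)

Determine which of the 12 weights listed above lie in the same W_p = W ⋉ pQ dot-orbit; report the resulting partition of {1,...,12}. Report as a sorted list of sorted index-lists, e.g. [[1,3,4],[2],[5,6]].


Type A_4, rank 4, |W|=120; reorder rows/cols to standard.

λ_j+ρ reflected into Ā_5 (⟨·,θ^∨⟩≤5); 4-tuples as given:

  1: (1, 0, 1, 1) · 2: (2, 0, 0, 0) · 3: (1, 1, 1, 0) · 4: (1, 1, 1, 0) · 5: (0, 1, 0, 2) · 6: (1, 1, 1, 0) · 7: (1, 1, 1, 0) · 8: (0, 1, 0, 2) · 9: (1, 0, 1, 1) · 10: (1, 1, 1, 0) · 11: (0, 1, 0, 2) · 12: (1, 0, 1, 1)

The 12 indices split into 4 linkage classes (same alcove rep ⇔ same W_5-dot-orbit):

[[1, 9, 12], [2], [3, 4, 6, 7, 10], [5, 8, 11]]


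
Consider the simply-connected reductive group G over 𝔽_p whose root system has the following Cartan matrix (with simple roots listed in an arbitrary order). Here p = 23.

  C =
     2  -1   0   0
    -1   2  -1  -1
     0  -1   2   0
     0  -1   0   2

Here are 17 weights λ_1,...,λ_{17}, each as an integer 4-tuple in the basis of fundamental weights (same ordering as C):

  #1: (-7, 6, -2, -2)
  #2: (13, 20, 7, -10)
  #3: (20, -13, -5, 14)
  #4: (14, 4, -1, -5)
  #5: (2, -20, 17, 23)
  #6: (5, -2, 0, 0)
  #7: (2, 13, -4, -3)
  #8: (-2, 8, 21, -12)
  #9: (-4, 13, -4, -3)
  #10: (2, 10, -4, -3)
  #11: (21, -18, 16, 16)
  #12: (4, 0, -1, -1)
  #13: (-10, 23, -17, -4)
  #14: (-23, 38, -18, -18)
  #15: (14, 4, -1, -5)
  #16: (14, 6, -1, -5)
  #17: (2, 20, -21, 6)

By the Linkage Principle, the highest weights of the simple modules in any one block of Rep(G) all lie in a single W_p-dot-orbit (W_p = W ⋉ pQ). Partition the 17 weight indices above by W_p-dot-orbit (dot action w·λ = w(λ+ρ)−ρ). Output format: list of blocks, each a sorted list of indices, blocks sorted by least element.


Type D_4, rank 4, |W|=192; reorder rows/cols to standard.

Ā_23 reps of the 17 weights (D_4, coords as presented):

  λ_1+ρ ↦ (5, 1, 0, 0);  λ_2+ρ ↦ (3, 6, 3, 2);  λ_3+ρ ↦ (5, 2, 12, 1);  λ_4+ρ ↦ (15, 1, 0, 4);  λ_5+ρ ↦ (15, 1, 0, 4);  λ_6+ρ ↦ (5, 1, 0, 0);  λ_7+ρ ↦ (3, 6, 3, 2);  λ_8+ρ ↦ (5, 2, 12, 1);  λ_9+ρ ↦ (3, 6, 3, 2);  λ_10+ρ ↦ (3, 6, 3, 2);  λ_11+ρ ↦ (5, 1, 0, 0);  λ_12+ρ ↦ (5, 1, 0, 0);  λ_13+ρ ↦ (5, 2, 12, 1);  λ_14+ρ ↦ (5, 1, 0, 0);  λ_15+ρ ↦ (15, 1, 0, 4);  λ_16+ρ ↦ (15, 1, 0, 4);  λ_17+ρ ↦ (5, 2, 12, 1)

Grouping the 17 weights by Ā_23-representative: 4 linkage classes.

[[1, 6, 11, 12, 14], [2, 7, 9, 10], [3, 8, 13, 17], [4, 5, 15, 16]]


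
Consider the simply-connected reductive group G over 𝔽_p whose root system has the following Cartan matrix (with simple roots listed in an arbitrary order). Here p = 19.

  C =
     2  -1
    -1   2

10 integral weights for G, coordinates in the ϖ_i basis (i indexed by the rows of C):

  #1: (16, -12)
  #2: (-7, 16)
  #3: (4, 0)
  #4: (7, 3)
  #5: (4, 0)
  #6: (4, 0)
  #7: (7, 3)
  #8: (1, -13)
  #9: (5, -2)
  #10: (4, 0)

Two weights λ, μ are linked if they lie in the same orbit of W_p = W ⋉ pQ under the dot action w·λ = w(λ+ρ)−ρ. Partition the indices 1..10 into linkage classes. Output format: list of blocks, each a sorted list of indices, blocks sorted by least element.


Cartan matrix: type A_2 (|W|=6); un-permuting the 2 rows.

Folding the 10 weights λ_j+ρ into Ā_19 (reps in the given 2-coord order):

  λ_1+ρ ↦ (6, 11)
  λ_2+ρ ↦ (6, 11)
  λ_3+ρ ↦ (5, 1)
  λ_4+ρ ↦ (8, 4)
  λ_5+ρ ↦ (5, 1)
  λ_6+ρ ↦ (5, 1)
  λ_7+ρ ↦ (8, 4)
  λ_8+ρ ↦ (10, 2)
  λ_9+ρ ↦ (5, 1)
  λ_10+ρ ↦ (5, 1)

Grouping the 10 weights by Ā_19-representative: 4 linkage classes.

[[1, 2], [3, 5, 6, 9, 10], [4, 7], [8]]


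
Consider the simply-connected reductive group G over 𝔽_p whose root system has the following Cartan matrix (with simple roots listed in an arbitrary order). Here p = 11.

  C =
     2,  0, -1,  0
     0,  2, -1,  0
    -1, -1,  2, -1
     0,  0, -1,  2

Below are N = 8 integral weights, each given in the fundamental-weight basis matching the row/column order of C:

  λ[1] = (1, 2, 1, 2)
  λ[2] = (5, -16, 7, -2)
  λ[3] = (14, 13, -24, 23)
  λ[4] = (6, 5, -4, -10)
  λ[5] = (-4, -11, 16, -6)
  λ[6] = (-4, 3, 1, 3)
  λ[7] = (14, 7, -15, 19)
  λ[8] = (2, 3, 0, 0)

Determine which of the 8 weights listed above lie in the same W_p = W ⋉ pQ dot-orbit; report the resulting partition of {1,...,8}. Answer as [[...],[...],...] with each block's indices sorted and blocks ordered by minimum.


Type D_4, rank 4, |W|=192; reorder rows/cols to standard.

Ā_11 reps of the 8 weights (D_4, coords as presented):

  λ_1 → (2, 3, 1, 3);  λ_2 → (2, 3, 1, 3);  λ_3 → (2, 3, 1, 3);  λ_4 → (3, 4, 1, 1);  λ_5 → (3, 4, 1, 1);  λ_6 → (2, 3, 1, 3);  λ_7 → (2, 3, 1, 3);  λ_8 → (3, 4, 1, 1)

Partition of {1..8} into 2 W_11-dot-orbits:

[[1, 2, 3, 6, 7], [4, 5, 8]]


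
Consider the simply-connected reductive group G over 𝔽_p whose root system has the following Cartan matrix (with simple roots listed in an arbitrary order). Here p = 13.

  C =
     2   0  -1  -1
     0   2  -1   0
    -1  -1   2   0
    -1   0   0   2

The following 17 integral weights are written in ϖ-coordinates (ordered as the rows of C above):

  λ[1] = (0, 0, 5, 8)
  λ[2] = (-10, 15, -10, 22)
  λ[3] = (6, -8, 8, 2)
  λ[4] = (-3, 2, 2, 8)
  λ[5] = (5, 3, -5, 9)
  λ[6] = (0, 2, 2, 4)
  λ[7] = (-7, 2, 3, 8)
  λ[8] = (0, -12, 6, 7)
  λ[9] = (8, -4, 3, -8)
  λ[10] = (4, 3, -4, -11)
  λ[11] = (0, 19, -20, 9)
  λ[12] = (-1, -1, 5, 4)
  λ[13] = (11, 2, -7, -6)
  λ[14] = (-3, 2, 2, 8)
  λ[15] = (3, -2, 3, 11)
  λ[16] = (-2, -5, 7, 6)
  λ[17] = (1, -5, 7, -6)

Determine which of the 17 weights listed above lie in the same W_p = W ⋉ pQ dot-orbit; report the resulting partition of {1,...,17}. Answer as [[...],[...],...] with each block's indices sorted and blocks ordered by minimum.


Dynkin diagram of C (from the 6 off-diagonal −1 entries): A_4.

W_13-reps of the 17 weights in Ā_13 (same 4-coord order as C):

  [1] (1, 3, 3, 5);  [2] (3, 4, 1, 2);  [3] (4, 1, 2, 3);  [4] (2, 3, 1, 7);  [5] (2, 3, 1, 7);  [6] (1, 3, 3, 5);  [7] (4, 1, 2, 3);  [8] (3, 4, 1, 2);  [9] (2, 3, 1, 7);  [10] (3, 4, 1, 2);  [11] (5, 1, 5, 1);  [12] (0, 0, 6, 5);  [13] (1, 3, 3, 5);  [14] (2, 3, 1, 7);  [15] (1, 3, 3, 5);  [16] (1, 3, 3, 5);  [17] (3, 4, 1, 2)

Grouping the 17 weights by Ā_13-representative: 6 linkage classes.

[[1, 6, 13, 15, 16], [2, 8, 10, 17], [3, 7], [4, 5, 9, 14], [11], [12]]


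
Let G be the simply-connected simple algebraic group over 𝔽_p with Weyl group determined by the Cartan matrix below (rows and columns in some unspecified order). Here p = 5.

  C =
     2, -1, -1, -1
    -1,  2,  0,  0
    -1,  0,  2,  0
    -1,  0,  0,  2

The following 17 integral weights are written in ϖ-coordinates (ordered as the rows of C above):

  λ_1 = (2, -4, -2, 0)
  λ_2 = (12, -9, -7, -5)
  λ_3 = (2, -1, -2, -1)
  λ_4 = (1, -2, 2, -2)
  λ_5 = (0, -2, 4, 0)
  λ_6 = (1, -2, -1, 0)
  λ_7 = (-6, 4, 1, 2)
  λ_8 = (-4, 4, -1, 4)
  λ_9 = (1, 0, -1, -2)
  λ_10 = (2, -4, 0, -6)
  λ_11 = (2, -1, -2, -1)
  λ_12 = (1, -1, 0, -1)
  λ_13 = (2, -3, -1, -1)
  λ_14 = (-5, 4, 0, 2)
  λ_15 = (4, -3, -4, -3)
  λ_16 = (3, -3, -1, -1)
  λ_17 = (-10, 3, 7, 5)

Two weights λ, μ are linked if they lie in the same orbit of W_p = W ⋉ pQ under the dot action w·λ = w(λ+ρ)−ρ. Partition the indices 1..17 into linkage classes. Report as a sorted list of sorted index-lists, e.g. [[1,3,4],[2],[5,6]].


Dynkin diagram of C (from the 6 off-diagonal −1 entries): D_4.

Each λ_j+ρ reduced to Ā_5; 4-tuples below use C's row order:

  λ_1 → (1, 2, 0, 0) · λ_2 → (1, 2, 0, 0) · λ_3 → (2, 0, 1, 0) · λ_4 → (0, 1, 3, 1) · λ_5 → (0, 1, 3, 1) · λ_6 → (1, 1, 0, 1) · λ_7 → (0, 0, 3, 2) · λ_8 → (2, 0, 1, 0) · λ_9 → (1, 1, 0, 1) · λ_10 → (0, 1, 3, 1) · λ_11 → (2, 0, 1, 0) · λ_12 → (2, 0, 1, 0) · λ_13 → (1, 2, 0, 0) · λ_14 → (0, 1, 3, 1) · λ_15 → (2, 0, 1, 0) · λ_16 → (1, 2, 0, 0) · λ_17 → (0, 1, 3, 1)

The 17 indices split into 5 linkage classes (same alcove rep ⇔ same W_5-dot-orbit):

[[1, 2, 13, 16], [3, 8, 11, 12, 15], [4, 5, 10, 14, 17], [6, 9], [7]]


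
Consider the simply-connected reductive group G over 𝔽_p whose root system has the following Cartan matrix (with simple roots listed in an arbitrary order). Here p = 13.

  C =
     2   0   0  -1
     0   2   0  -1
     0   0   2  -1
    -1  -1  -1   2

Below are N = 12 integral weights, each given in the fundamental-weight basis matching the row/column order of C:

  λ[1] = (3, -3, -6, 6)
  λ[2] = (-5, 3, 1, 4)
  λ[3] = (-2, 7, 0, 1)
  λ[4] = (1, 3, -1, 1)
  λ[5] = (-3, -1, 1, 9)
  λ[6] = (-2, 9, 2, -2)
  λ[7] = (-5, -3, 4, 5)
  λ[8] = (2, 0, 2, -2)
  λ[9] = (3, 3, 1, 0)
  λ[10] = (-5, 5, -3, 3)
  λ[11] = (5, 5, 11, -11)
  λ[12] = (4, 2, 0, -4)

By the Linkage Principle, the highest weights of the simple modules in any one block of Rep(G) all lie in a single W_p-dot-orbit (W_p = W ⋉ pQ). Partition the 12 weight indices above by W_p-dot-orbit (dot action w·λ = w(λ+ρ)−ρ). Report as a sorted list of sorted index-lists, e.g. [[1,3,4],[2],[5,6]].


C ↔ D_4 under row/col permutation; |W(D_4)| = 192.

λ_j+ρ reflected into Ā_13 (⟨·,θ^∨⟩≤13); 4-tuples as given:

    1: (4, 2, 5, 0)
    2: (4, 4, 2, 1)
    3: (1, 8, 1, 1)
    4: (2, 4, 0, 2)
    5: (2, 0, 2, 1)
    6: (1, 8, 1, 1)
    7: (4, 2, 5, 0)
    8: (2, 0, 2, 1)
    9: (4, 4, 2, 1)
    10: (2, 4, 0, 2)
    11: (4, 4, 2, 1)
    12: (2, 0, 2, 1)

The 12 indices split into 5 linkage classes (same alcove rep ⇔ same W_13-dot-orbit):

[[1, 7], [2, 9, 11], [3, 6], [4, 10], [5, 8, 12]]


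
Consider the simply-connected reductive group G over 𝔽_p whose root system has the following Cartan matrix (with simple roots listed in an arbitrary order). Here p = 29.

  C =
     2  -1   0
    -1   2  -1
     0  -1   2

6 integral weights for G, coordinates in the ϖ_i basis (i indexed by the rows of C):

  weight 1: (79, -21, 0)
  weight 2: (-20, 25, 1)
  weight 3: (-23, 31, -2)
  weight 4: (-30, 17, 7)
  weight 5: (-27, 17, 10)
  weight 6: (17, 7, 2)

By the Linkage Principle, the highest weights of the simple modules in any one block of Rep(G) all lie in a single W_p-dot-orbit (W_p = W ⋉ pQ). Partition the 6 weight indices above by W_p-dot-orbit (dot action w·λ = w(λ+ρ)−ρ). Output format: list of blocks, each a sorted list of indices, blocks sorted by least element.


A_3 Cartan matrix, 3 simple roots permuted; ρ=(1,1,1).

Each λ_j+ρ reduced to Ā_29; 3-tuples below use C's row order:

  1: (19, 7, 2)
  2: (19, 7, 2)
  3: (19, 7, 2)
  4: (18, 8, 3)
  5: (18, 8, 3)
  6: (18, 8, 3)

2 distinct reps among the 6 weights ⇒ 2 W_29-linkage classes:

[[1, 2, 3], [4, 5, 6]]
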